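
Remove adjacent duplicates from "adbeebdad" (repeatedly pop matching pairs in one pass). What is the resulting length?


Input: adbeebdad
Stack-based adjacent duplicate removal:
  Read 'a': push. Stack: a
  Read 'd': push. Stack: ad
  Read 'b': push. Stack: adb
  Read 'e': push. Stack: adbe
  Read 'e': matches stack top 'e' => pop. Stack: adb
  Read 'b': matches stack top 'b' => pop. Stack: ad
  Read 'd': matches stack top 'd' => pop. Stack: a
  Read 'a': matches stack top 'a' => pop. Stack: (empty)
  Read 'd': push. Stack: d
Final stack: "d" (length 1)

1


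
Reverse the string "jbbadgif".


Input: jbbadgif
Reading characters right to left:
  Position 7: 'f'
  Position 6: 'i'
  Position 5: 'g'
  Position 4: 'd'
  Position 3: 'a'
  Position 2: 'b'
  Position 1: 'b'
  Position 0: 'j'
Reversed: figdabbj

figdabbj


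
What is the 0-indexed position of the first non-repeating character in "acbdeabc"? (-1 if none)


Input: acbdeabc
Character frequencies:
  'a': 2
  'b': 2
  'c': 2
  'd': 1
  'e': 1
Scanning left to right for freq == 1:
  Position 0 ('a'): freq=2, skip
  Position 1 ('c'): freq=2, skip
  Position 2 ('b'): freq=2, skip
  Position 3 ('d'): unique! => answer = 3

3


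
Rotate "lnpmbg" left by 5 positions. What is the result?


Input: "lnpmbg", rotate left by 5
First 5 characters: "lnpmb"
Remaining characters: "g"
Concatenate remaining + first: "g" + "lnpmb" = "glnpmb"

glnpmb


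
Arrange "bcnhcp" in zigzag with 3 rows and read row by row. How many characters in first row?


Zigzag "bcnhcp" into 3 rows:
Placing characters:
  'b' => row 0
  'c' => row 1
  'n' => row 2
  'h' => row 1
  'c' => row 0
  'p' => row 1
Rows:
  Row 0: "bc"
  Row 1: "chp"
  Row 2: "n"
First row length: 2

2


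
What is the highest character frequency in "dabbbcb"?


Input: dabbbcb
Character counts:
  'a': 1
  'b': 4
  'c': 1
  'd': 1
Maximum frequency: 4

4


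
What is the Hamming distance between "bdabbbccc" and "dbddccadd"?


Comparing "bdabbbccc" and "dbddccadd" position by position:
  Position 0: 'b' vs 'd' => differ
  Position 1: 'd' vs 'b' => differ
  Position 2: 'a' vs 'd' => differ
  Position 3: 'b' vs 'd' => differ
  Position 4: 'b' vs 'c' => differ
  Position 5: 'b' vs 'c' => differ
  Position 6: 'c' vs 'a' => differ
  Position 7: 'c' vs 'd' => differ
  Position 8: 'c' vs 'd' => differ
Total differences (Hamming distance): 9

9


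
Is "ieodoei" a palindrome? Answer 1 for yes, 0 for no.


Input: ieodoei
Reversed: ieodoei
  Compare pos 0 ('i') with pos 6 ('i'): match
  Compare pos 1 ('e') with pos 5 ('e'): match
  Compare pos 2 ('o') with pos 4 ('o'): match
Result: palindrome

1


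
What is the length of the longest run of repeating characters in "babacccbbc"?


Input: "babacccbbc"
Scanning for longest run:
  Position 1 ('a'): new char, reset run to 1
  Position 2 ('b'): new char, reset run to 1
  Position 3 ('a'): new char, reset run to 1
  Position 4 ('c'): new char, reset run to 1
  Position 5 ('c'): continues run of 'c', length=2
  Position 6 ('c'): continues run of 'c', length=3
  Position 7 ('b'): new char, reset run to 1
  Position 8 ('b'): continues run of 'b', length=2
  Position 9 ('c'): new char, reset run to 1
Longest run: 'c' with length 3

3


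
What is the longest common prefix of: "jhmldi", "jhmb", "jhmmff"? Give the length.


Words: jhmldi, jhmb, jhmmff
  Position 0: all 'j' => match
  Position 1: all 'h' => match
  Position 2: all 'm' => match
  Position 3: ('l', 'b', 'm') => mismatch, stop
LCP = "jhm" (length 3)

3


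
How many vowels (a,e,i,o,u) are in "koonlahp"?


Input: koonlahp
Checking each character:
  'k' at position 0: consonant
  'o' at position 1: vowel (running total: 1)
  'o' at position 2: vowel (running total: 2)
  'n' at position 3: consonant
  'l' at position 4: consonant
  'a' at position 5: vowel (running total: 3)
  'h' at position 6: consonant
  'p' at position 7: consonant
Total vowels: 3

3


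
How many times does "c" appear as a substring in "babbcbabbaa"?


Searching for "c" in "babbcbabbaa"
Scanning each position:
  Position 0: "b" => no
  Position 1: "a" => no
  Position 2: "b" => no
  Position 3: "b" => no
  Position 4: "c" => MATCH
  Position 5: "b" => no
  Position 6: "a" => no
  Position 7: "b" => no
  Position 8: "b" => no
  Position 9: "a" => no
  Position 10: "a" => no
Total occurrences: 1

1


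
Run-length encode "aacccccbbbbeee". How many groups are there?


Input: aacccccbbbbeee
Scanning for consecutive runs:
  Group 1: 'a' x 2 (positions 0-1)
  Group 2: 'c' x 5 (positions 2-6)
  Group 3: 'b' x 4 (positions 7-10)
  Group 4: 'e' x 3 (positions 11-13)
Total groups: 4

4


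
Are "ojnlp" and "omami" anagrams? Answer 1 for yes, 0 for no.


Strings: "ojnlp", "omami"
Sorted first:  jlnop
Sorted second: aimmo
Differ at position 0: 'j' vs 'a' => not anagrams

0


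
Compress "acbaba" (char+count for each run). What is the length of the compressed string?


Input: acbaba
Runs:
  'a' x 1 => "a1"
  'c' x 1 => "c1"
  'b' x 1 => "b1"
  'a' x 1 => "a1"
  'b' x 1 => "b1"
  'a' x 1 => "a1"
Compressed: "a1c1b1a1b1a1"
Compressed length: 12

12


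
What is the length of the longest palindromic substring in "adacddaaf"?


Input: "adacddaaf"
Checking substrings for palindromes:
  [0:3] "ada" (len 3) => palindrome
  [4:6] "dd" (len 2) => palindrome
  [6:8] "aa" (len 2) => palindrome
Longest palindromic substring: "ada" with length 3

3


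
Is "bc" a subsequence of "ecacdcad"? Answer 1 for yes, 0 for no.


Check if "bc" is a subsequence of "ecacdcad"
Greedy scan:
  Position 0 ('e'): no match needed
  Position 1 ('c'): no match needed
  Position 2 ('a'): no match needed
  Position 3 ('c'): no match needed
  Position 4 ('d'): no match needed
  Position 5 ('c'): no match needed
  Position 6 ('a'): no match needed
  Position 7 ('d'): no match needed
Only matched 0/2 characters => not a subsequence

0


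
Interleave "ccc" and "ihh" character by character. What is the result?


Interleaving "ccc" and "ihh":
  Position 0: 'c' from first, 'i' from second => "ci"
  Position 1: 'c' from first, 'h' from second => "ch"
  Position 2: 'c' from first, 'h' from second => "ch"
Result: cichch

cichch


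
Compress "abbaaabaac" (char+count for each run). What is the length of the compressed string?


Input: abbaaabaac
Runs:
  'a' x 1 => "a1"
  'b' x 2 => "b2"
  'a' x 3 => "a3"
  'b' x 1 => "b1"
  'a' x 2 => "a2"
  'c' x 1 => "c1"
Compressed: "a1b2a3b1a2c1"
Compressed length: 12

12


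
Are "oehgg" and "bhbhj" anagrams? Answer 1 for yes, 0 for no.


Strings: "oehgg", "bhbhj"
Sorted first:  eggho
Sorted second: bbhhj
Differ at position 0: 'e' vs 'b' => not anagrams

0


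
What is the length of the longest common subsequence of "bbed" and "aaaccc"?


LCS of "bbed" and "aaaccc"
DP table:
           a    a    a    c    c    c
      0    0    0    0    0    0    0
  b   0    0    0    0    0    0    0
  b   0    0    0    0    0    0    0
  e   0    0    0    0    0    0    0
  d   0    0    0    0    0    0    0
LCS length = dp[4][6] = 0

0


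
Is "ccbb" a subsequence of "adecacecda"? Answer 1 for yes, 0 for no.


Check if "ccbb" is a subsequence of "adecacecda"
Greedy scan:
  Position 0 ('a'): no match needed
  Position 1 ('d'): no match needed
  Position 2 ('e'): no match needed
  Position 3 ('c'): matches sub[0] = 'c'
  Position 4 ('a'): no match needed
  Position 5 ('c'): matches sub[1] = 'c'
  Position 6 ('e'): no match needed
  Position 7 ('c'): no match needed
  Position 8 ('d'): no match needed
  Position 9 ('a'): no match needed
Only matched 2/4 characters => not a subsequence

0


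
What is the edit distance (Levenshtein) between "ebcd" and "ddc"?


Computing edit distance: "ebcd" -> "ddc"
DP table:
           d    d    c
      0    1    2    3
  e   1    1    2    3
  b   2    2    2    3
  c   3    3    3    2
  d   4    3    3    3
Edit distance = dp[4][3] = 3

3


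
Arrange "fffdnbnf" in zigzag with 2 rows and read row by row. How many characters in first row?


Zigzag "fffdnbnf" into 2 rows:
Placing characters:
  'f' => row 0
  'f' => row 1
  'f' => row 0
  'd' => row 1
  'n' => row 0
  'b' => row 1
  'n' => row 0
  'f' => row 1
Rows:
  Row 0: "ffnn"
  Row 1: "fdbf"
First row length: 4

4


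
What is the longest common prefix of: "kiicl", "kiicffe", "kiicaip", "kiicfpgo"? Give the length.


Words: kiicl, kiicffe, kiicaip, kiicfpgo
  Position 0: all 'k' => match
  Position 1: all 'i' => match
  Position 2: all 'i' => match
  Position 3: all 'c' => match
  Position 4: ('l', 'f', 'a', 'f') => mismatch, stop
LCP = "kiic" (length 4)

4


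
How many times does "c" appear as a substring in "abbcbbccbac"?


Searching for "c" in "abbcbbccbac"
Scanning each position:
  Position 0: "a" => no
  Position 1: "b" => no
  Position 2: "b" => no
  Position 3: "c" => MATCH
  Position 4: "b" => no
  Position 5: "b" => no
  Position 6: "c" => MATCH
  Position 7: "c" => MATCH
  Position 8: "b" => no
  Position 9: "a" => no
  Position 10: "c" => MATCH
Total occurrences: 4

4


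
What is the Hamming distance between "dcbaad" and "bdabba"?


Comparing "dcbaad" and "bdabba" position by position:
  Position 0: 'd' vs 'b' => differ
  Position 1: 'c' vs 'd' => differ
  Position 2: 'b' vs 'a' => differ
  Position 3: 'a' vs 'b' => differ
  Position 4: 'a' vs 'b' => differ
  Position 5: 'd' vs 'a' => differ
Total differences (Hamming distance): 6

6


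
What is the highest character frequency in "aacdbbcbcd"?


Input: aacdbbcbcd
Character counts:
  'a': 2
  'b': 3
  'c': 3
  'd': 2
Maximum frequency: 3

3


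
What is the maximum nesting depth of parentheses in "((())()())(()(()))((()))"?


Input: "((())()())(()(()))((()))"
Tracking depth:
  Position 0 '(': depth becomes 1
  Position 1 '(': depth becomes 2
  Position 2 '(': depth becomes 3
  Position 3 ')': depth becomes 2
  Position 4 ')': depth becomes 1
  Position 5 '(': depth becomes 2
  Position 6 ')': depth becomes 1
  Position 7 '(': depth becomes 2
  Position 8 ')': depth becomes 1
  Position 9 ')': depth becomes 0
  Position 10 '(': depth becomes 1
  Position 11 '(': depth becomes 2
  Position 12 ')': depth becomes 1
  Position 13 '(': depth becomes 2
  Position 14 '(': depth becomes 3
  Position 15 ')': depth becomes 2
  Position 16 ')': depth becomes 1
  Position 17 ')': depth becomes 0
  Position 18 '(': depth becomes 1
  Position 19 '(': depth becomes 2
  Position 20 '(': depth becomes 3
  Position 21 ')': depth becomes 2
  Position 22 ')': depth becomes 1
  Position 23 ')': depth becomes 0
Maximum depth reached: 3

3


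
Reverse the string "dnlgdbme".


Input: dnlgdbme
Reading characters right to left:
  Position 7: 'e'
  Position 6: 'm'
  Position 5: 'b'
  Position 4: 'd'
  Position 3: 'g'
  Position 2: 'l'
  Position 1: 'n'
  Position 0: 'd'
Reversed: embdglnd

embdglnd


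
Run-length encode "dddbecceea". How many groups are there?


Input: dddbecceea
Scanning for consecutive runs:
  Group 1: 'd' x 3 (positions 0-2)
  Group 2: 'b' x 1 (positions 3-3)
  Group 3: 'e' x 1 (positions 4-4)
  Group 4: 'c' x 2 (positions 5-6)
  Group 5: 'e' x 2 (positions 7-8)
  Group 6: 'a' x 1 (positions 9-9)
Total groups: 6

6


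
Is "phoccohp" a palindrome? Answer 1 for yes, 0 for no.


Input: phoccohp
Reversed: phoccohp
  Compare pos 0 ('p') with pos 7 ('p'): match
  Compare pos 1 ('h') with pos 6 ('h'): match
  Compare pos 2 ('o') with pos 5 ('o'): match
  Compare pos 3 ('c') with pos 4 ('c'): match
Result: palindrome

1


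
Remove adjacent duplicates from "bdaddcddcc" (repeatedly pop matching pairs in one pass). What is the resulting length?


Input: bdaddcddcc
Stack-based adjacent duplicate removal:
  Read 'b': push. Stack: b
  Read 'd': push. Stack: bd
  Read 'a': push. Stack: bda
  Read 'd': push. Stack: bdad
  Read 'd': matches stack top 'd' => pop. Stack: bda
  Read 'c': push. Stack: bdac
  Read 'd': push. Stack: bdacd
  Read 'd': matches stack top 'd' => pop. Stack: bdac
  Read 'c': matches stack top 'c' => pop. Stack: bda
  Read 'c': push. Stack: bdac
Final stack: "bdac" (length 4)

4


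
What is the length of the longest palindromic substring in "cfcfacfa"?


Input: "cfcfacfa"
Checking substrings for palindromes:
  [0:3] "cfc" (len 3) => palindrome
  [1:4] "fcf" (len 3) => palindrome
Longest palindromic substring: "cfc" with length 3

3


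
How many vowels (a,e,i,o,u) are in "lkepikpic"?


Input: lkepikpic
Checking each character:
  'l' at position 0: consonant
  'k' at position 1: consonant
  'e' at position 2: vowel (running total: 1)
  'p' at position 3: consonant
  'i' at position 4: vowel (running total: 2)
  'k' at position 5: consonant
  'p' at position 6: consonant
  'i' at position 7: vowel (running total: 3)
  'c' at position 8: consonant
Total vowels: 3

3


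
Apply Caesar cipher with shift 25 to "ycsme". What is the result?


Caesar cipher: shift "ycsme" by 25
  'y' (pos 24) + 25 = pos 23 = 'x'
  'c' (pos 2) + 25 = pos 1 = 'b'
  's' (pos 18) + 25 = pos 17 = 'r'
  'm' (pos 12) + 25 = pos 11 = 'l'
  'e' (pos 4) + 25 = pos 3 = 'd'
Result: xbrld

xbrld


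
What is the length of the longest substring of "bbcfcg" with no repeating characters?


Input: "bbcfcg"
Sliding window (track last position of each char):
  Position 0 ('b'): window [0,0] length 1 -- new best
  Position 1 ('b'): repeat (last at 0), move window start to 1
  Position 1 ('b'): window [1,1] length 1
  Position 2 ('c'): window [1,2] length 2 -- new best
  Position 3 ('f'): window [1,3] length 3 -- new best
  Position 4 ('c'): repeat (last at 2), move window start to 3
  Position 4 ('c'): window [3,4] length 2
  Position 5 ('g'): window [3,5] length 3
Longest substring with no repeats: "bcf" with length 3

3


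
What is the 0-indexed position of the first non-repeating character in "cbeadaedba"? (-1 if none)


Input: cbeadaedba
Character frequencies:
  'a': 3
  'b': 2
  'c': 1
  'd': 2
  'e': 2
Scanning left to right for freq == 1:
  Position 0 ('c'): unique! => answer = 0

0


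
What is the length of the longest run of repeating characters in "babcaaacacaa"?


Input: "babcaaacacaa"
Scanning for longest run:
  Position 1 ('a'): new char, reset run to 1
  Position 2 ('b'): new char, reset run to 1
  Position 3 ('c'): new char, reset run to 1
  Position 4 ('a'): new char, reset run to 1
  Position 5 ('a'): continues run of 'a', length=2
  Position 6 ('a'): continues run of 'a', length=3
  Position 7 ('c'): new char, reset run to 1
  Position 8 ('a'): new char, reset run to 1
  Position 9 ('c'): new char, reset run to 1
  Position 10 ('a'): new char, reset run to 1
  Position 11 ('a'): continues run of 'a', length=2
Longest run: 'a' with length 3

3


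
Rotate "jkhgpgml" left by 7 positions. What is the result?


Input: "jkhgpgml", rotate left by 7
First 7 characters: "jkhgpgm"
Remaining characters: "l"
Concatenate remaining + first: "l" + "jkhgpgm" = "ljkhgpgm"

ljkhgpgm


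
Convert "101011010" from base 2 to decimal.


Input: "101011010" in base 2
Positional expansion:
  Digit '1' (value 1) x 2^8 = 256
  Digit '0' (value 0) x 2^7 = 0
  Digit '1' (value 1) x 2^6 = 64
  Digit '0' (value 0) x 2^5 = 0
  Digit '1' (value 1) x 2^4 = 16
  Digit '1' (value 1) x 2^3 = 8
  Digit '0' (value 0) x 2^2 = 0
  Digit '1' (value 1) x 2^1 = 2
  Digit '0' (value 0) x 2^0 = 0
Sum = 346

346


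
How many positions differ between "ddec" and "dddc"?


Comparing "ddec" and "dddc" position by position:
  Position 0: 'd' vs 'd' => same
  Position 1: 'd' vs 'd' => same
  Position 2: 'e' vs 'd' => DIFFER
  Position 3: 'c' vs 'c' => same
Positions that differ: 1

1


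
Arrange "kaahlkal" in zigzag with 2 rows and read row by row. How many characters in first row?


Zigzag "kaahlkal" into 2 rows:
Placing characters:
  'k' => row 0
  'a' => row 1
  'a' => row 0
  'h' => row 1
  'l' => row 0
  'k' => row 1
  'a' => row 0
  'l' => row 1
Rows:
  Row 0: "kala"
  Row 1: "ahkl"
First row length: 4

4


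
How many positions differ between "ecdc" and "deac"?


Comparing "ecdc" and "deac" position by position:
  Position 0: 'e' vs 'd' => DIFFER
  Position 1: 'c' vs 'e' => DIFFER
  Position 2: 'd' vs 'a' => DIFFER
  Position 3: 'c' vs 'c' => same
Positions that differ: 3

3


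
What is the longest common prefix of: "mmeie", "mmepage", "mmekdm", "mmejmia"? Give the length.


Words: mmeie, mmepage, mmekdm, mmejmia
  Position 0: all 'm' => match
  Position 1: all 'm' => match
  Position 2: all 'e' => match
  Position 3: ('i', 'p', 'k', 'j') => mismatch, stop
LCP = "mme" (length 3)

3


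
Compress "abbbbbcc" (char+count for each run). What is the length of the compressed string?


Input: abbbbbcc
Runs:
  'a' x 1 => "a1"
  'b' x 5 => "b5"
  'c' x 2 => "c2"
Compressed: "a1b5c2"
Compressed length: 6

6


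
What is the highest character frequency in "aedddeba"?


Input: aedddeba
Character counts:
  'a': 2
  'b': 1
  'd': 3
  'e': 2
Maximum frequency: 3

3


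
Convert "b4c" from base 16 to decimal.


Input: "b4c" in base 16
Positional expansion:
  Digit 'b' (value 11) x 16^2 = 2816
  Digit '4' (value 4) x 16^1 = 64
  Digit 'c' (value 12) x 16^0 = 12
Sum = 2892

2892


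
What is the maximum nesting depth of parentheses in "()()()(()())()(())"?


Input: "()()()(()())()(())"
Tracking depth:
  Position 0 '(': depth becomes 1
  Position 1 ')': depth becomes 0
  Position 2 '(': depth becomes 1
  Position 3 ')': depth becomes 0
  Position 4 '(': depth becomes 1
  Position 5 ')': depth becomes 0
  Position 6 '(': depth becomes 1
  Position 7 '(': depth becomes 2
  Position 8 ')': depth becomes 1
  Position 9 '(': depth becomes 2
  Position 10 ')': depth becomes 1
  Position 11 ')': depth becomes 0
  Position 12 '(': depth becomes 1
  Position 13 ')': depth becomes 0
  Position 14 '(': depth becomes 1
  Position 15 '(': depth becomes 2
  Position 16 ')': depth becomes 1
  Position 17 ')': depth becomes 0
Maximum depth reached: 2

2


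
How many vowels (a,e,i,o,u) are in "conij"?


Input: conij
Checking each character:
  'c' at position 0: consonant
  'o' at position 1: vowel (running total: 1)
  'n' at position 2: consonant
  'i' at position 3: vowel (running total: 2)
  'j' at position 4: consonant
Total vowels: 2

2


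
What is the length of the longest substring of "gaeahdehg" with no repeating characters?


Input: "gaeahdehg"
Sliding window (track last position of each char):
  Position 0 ('g'): window [0,0] length 1 -- new best
  Position 1 ('a'): window [0,1] length 2 -- new best
  Position 2 ('e'): window [0,2] length 3 -- new best
  Position 3 ('a'): repeat (last at 1), move window start to 2
  Position 3 ('a'): window [2,3] length 2
  Position 4 ('h'): window [2,4] length 3
  Position 5 ('d'): window [2,5] length 4 -- new best
  Position 6 ('e'): repeat (last at 2), move window start to 3
  Position 6 ('e'): window [3,6] length 4
  Position 7 ('h'): repeat (last at 4), move window start to 5
  Position 7 ('h'): window [5,7] length 3
  Position 8 ('g'): window [5,8] length 4
Longest substring with no repeats: "eahd" with length 4

4


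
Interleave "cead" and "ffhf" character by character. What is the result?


Interleaving "cead" and "ffhf":
  Position 0: 'c' from first, 'f' from second => "cf"
  Position 1: 'e' from first, 'f' from second => "ef"
  Position 2: 'a' from first, 'h' from second => "ah"
  Position 3: 'd' from first, 'f' from second => "df"
Result: cfefahdf

cfefahdf


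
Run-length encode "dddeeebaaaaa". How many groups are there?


Input: dddeeebaaaaa
Scanning for consecutive runs:
  Group 1: 'd' x 3 (positions 0-2)
  Group 2: 'e' x 3 (positions 3-5)
  Group 3: 'b' x 1 (positions 6-6)
  Group 4: 'a' x 5 (positions 7-11)
Total groups: 4

4


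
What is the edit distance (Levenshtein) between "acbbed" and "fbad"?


Computing edit distance: "acbbed" -> "fbad"
DP table:
           f    b    a    d
      0    1    2    3    4
  a   1    1    2    2    3
  c   2    2    2    3    3
  b   3    3    2    3    4
  b   4    4    3    3    4
  e   5    5    4    4    4
  d   6    6    5    5    4
Edit distance = dp[6][4] = 4

4


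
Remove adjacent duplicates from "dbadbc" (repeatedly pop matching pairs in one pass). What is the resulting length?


Input: dbadbc
Stack-based adjacent duplicate removal:
  Read 'd': push. Stack: d
  Read 'b': push. Stack: db
  Read 'a': push. Stack: dba
  Read 'd': push. Stack: dbad
  Read 'b': push. Stack: dbadb
  Read 'c': push. Stack: dbadbc
Final stack: "dbadbc" (length 6)

6


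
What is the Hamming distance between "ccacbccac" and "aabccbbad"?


Comparing "ccacbccac" and "aabccbbad" position by position:
  Position 0: 'c' vs 'a' => differ
  Position 1: 'c' vs 'a' => differ
  Position 2: 'a' vs 'b' => differ
  Position 3: 'c' vs 'c' => same
  Position 4: 'b' vs 'c' => differ
  Position 5: 'c' vs 'b' => differ
  Position 6: 'c' vs 'b' => differ
  Position 7: 'a' vs 'a' => same
  Position 8: 'c' vs 'd' => differ
Total differences (Hamming distance): 7

7


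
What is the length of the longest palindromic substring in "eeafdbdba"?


Input: "eeafdbdba"
Checking substrings for palindromes:
  [4:7] "dbd" (len 3) => palindrome
  [5:8] "bdb" (len 3) => palindrome
  [0:2] "ee" (len 2) => palindrome
Longest palindromic substring: "dbd" with length 3

3


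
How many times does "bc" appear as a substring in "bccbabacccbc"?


Searching for "bc" in "bccbabacccbc"
Scanning each position:
  Position 0: "bc" => MATCH
  Position 1: "cc" => no
  Position 2: "cb" => no
  Position 3: "ba" => no
  Position 4: "ab" => no
  Position 5: "ba" => no
  Position 6: "ac" => no
  Position 7: "cc" => no
  Position 8: "cc" => no
  Position 9: "cb" => no
  Position 10: "bc" => MATCH
Total occurrences: 2

2


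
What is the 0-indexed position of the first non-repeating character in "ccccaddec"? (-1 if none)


Input: ccccaddec
Character frequencies:
  'a': 1
  'c': 5
  'd': 2
  'e': 1
Scanning left to right for freq == 1:
  Position 0 ('c'): freq=5, skip
  Position 1 ('c'): freq=5, skip
  Position 2 ('c'): freq=5, skip
  Position 3 ('c'): freq=5, skip
  Position 4 ('a'): unique! => answer = 4

4


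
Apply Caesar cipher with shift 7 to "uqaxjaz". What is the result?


Caesar cipher: shift "uqaxjaz" by 7
  'u' (pos 20) + 7 = pos 1 = 'b'
  'q' (pos 16) + 7 = pos 23 = 'x'
  'a' (pos 0) + 7 = pos 7 = 'h'
  'x' (pos 23) + 7 = pos 4 = 'e'
  'j' (pos 9) + 7 = pos 16 = 'q'
  'a' (pos 0) + 7 = pos 7 = 'h'
  'z' (pos 25) + 7 = pos 6 = 'g'
Result: bxheqhg

bxheqhg


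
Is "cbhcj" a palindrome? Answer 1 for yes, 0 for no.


Input: cbhcj
Reversed: jchbc
  Compare pos 0 ('c') with pos 4 ('j'): MISMATCH
  Compare pos 1 ('b') with pos 3 ('c'): MISMATCH
Result: not a palindrome

0


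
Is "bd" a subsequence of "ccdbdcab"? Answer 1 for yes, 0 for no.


Check if "bd" is a subsequence of "ccdbdcab"
Greedy scan:
  Position 0 ('c'): no match needed
  Position 1 ('c'): no match needed
  Position 2 ('d'): no match needed
  Position 3 ('b'): matches sub[0] = 'b'
  Position 4 ('d'): matches sub[1] = 'd'
  Position 5 ('c'): no match needed
  Position 6 ('a'): no match needed
  Position 7 ('b'): no match needed
All 2 characters matched => is a subsequence

1


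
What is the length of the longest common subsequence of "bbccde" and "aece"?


LCS of "bbccde" and "aece"
DP table:
           a    e    c    e
      0    0    0    0    0
  b   0    0    0    0    0
  b   0    0    0    0    0
  c   0    0    0    1    1
  c   0    0    0    1    1
  d   0    0    0    1    1
  e   0    0    1    1    2
LCS length = dp[6][4] = 2

2


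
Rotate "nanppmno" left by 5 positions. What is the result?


Input: "nanppmno", rotate left by 5
First 5 characters: "nanpp"
Remaining characters: "mno"
Concatenate remaining + first: "mno" + "nanpp" = "mnonanpp"

mnonanpp


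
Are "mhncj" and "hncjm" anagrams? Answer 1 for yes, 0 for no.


Strings: "mhncj", "hncjm"
Sorted first:  chjmn
Sorted second: chjmn
Sorted forms match => anagrams

1


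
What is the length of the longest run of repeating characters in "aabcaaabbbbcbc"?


Input: "aabcaaabbbbcbc"
Scanning for longest run:
  Position 1 ('a'): continues run of 'a', length=2
  Position 2 ('b'): new char, reset run to 1
  Position 3 ('c'): new char, reset run to 1
  Position 4 ('a'): new char, reset run to 1
  Position 5 ('a'): continues run of 'a', length=2
  Position 6 ('a'): continues run of 'a', length=3
  Position 7 ('b'): new char, reset run to 1
  Position 8 ('b'): continues run of 'b', length=2
  Position 9 ('b'): continues run of 'b', length=3
  Position 10 ('b'): continues run of 'b', length=4
  Position 11 ('c'): new char, reset run to 1
  Position 12 ('b'): new char, reset run to 1
  Position 13 ('c'): new char, reset run to 1
Longest run: 'b' with length 4

4


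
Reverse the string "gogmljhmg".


Input: gogmljhmg
Reading characters right to left:
  Position 8: 'g'
  Position 7: 'm'
  Position 6: 'h'
  Position 5: 'j'
  Position 4: 'l'
  Position 3: 'm'
  Position 2: 'g'
  Position 1: 'o'
  Position 0: 'g'
Reversed: gmhjlmgog

gmhjlmgog


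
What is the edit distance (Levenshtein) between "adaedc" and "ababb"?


Computing edit distance: "adaedc" -> "ababb"
DP table:
           a    b    a    b    b
      0    1    2    3    4    5
  a   1    0    1    2    3    4
  d   2    1    1    2    3    4
  a   3    2    2    1    2    3
  e   4    3    3    2    2    3
  d   5    4    4    3    3    3
  c   6    5    5    4    4    4
Edit distance = dp[6][5] = 4

4


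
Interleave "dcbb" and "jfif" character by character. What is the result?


Interleaving "dcbb" and "jfif":
  Position 0: 'd' from first, 'j' from second => "dj"
  Position 1: 'c' from first, 'f' from second => "cf"
  Position 2: 'b' from first, 'i' from second => "bi"
  Position 3: 'b' from first, 'f' from second => "bf"
Result: djcfbibf

djcfbibf


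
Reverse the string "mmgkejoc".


Input: mmgkejoc
Reading characters right to left:
  Position 7: 'c'
  Position 6: 'o'
  Position 5: 'j'
  Position 4: 'e'
  Position 3: 'k'
  Position 2: 'g'
  Position 1: 'm'
  Position 0: 'm'
Reversed: cojekgmm

cojekgmm


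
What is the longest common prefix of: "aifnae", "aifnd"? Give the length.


Words: aifnae, aifnd
  Position 0: all 'a' => match
  Position 1: all 'i' => match
  Position 2: all 'f' => match
  Position 3: all 'n' => match
  Position 4: ('a', 'd') => mismatch, stop
LCP = "aifn" (length 4)

4


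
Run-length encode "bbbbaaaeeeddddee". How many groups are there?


Input: bbbbaaaeeeddddee
Scanning for consecutive runs:
  Group 1: 'b' x 4 (positions 0-3)
  Group 2: 'a' x 3 (positions 4-6)
  Group 3: 'e' x 3 (positions 7-9)
  Group 4: 'd' x 4 (positions 10-13)
  Group 5: 'e' x 2 (positions 14-15)
Total groups: 5

5


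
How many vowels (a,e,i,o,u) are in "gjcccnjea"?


Input: gjcccnjea
Checking each character:
  'g' at position 0: consonant
  'j' at position 1: consonant
  'c' at position 2: consonant
  'c' at position 3: consonant
  'c' at position 4: consonant
  'n' at position 5: consonant
  'j' at position 6: consonant
  'e' at position 7: vowel (running total: 1)
  'a' at position 8: vowel (running total: 2)
Total vowels: 2

2


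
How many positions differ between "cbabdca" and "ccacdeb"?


Comparing "cbabdca" and "ccacdeb" position by position:
  Position 0: 'c' vs 'c' => same
  Position 1: 'b' vs 'c' => DIFFER
  Position 2: 'a' vs 'a' => same
  Position 3: 'b' vs 'c' => DIFFER
  Position 4: 'd' vs 'd' => same
  Position 5: 'c' vs 'e' => DIFFER
  Position 6: 'a' vs 'b' => DIFFER
Positions that differ: 4

4


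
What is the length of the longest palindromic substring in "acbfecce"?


Input: "acbfecce"
Checking substrings for palindromes:
  [4:8] "ecce" (len 4) => palindrome
  [5:7] "cc" (len 2) => palindrome
Longest palindromic substring: "ecce" with length 4

4


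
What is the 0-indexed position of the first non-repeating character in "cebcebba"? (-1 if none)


Input: cebcebba
Character frequencies:
  'a': 1
  'b': 3
  'c': 2
  'e': 2
Scanning left to right for freq == 1:
  Position 0 ('c'): freq=2, skip
  Position 1 ('e'): freq=2, skip
  Position 2 ('b'): freq=3, skip
  Position 3 ('c'): freq=2, skip
  Position 4 ('e'): freq=2, skip
  Position 5 ('b'): freq=3, skip
  Position 6 ('b'): freq=3, skip
  Position 7 ('a'): unique! => answer = 7

7


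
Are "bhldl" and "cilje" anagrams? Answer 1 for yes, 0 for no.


Strings: "bhldl", "cilje"
Sorted first:  bdhll
Sorted second: ceijl
Differ at position 0: 'b' vs 'c' => not anagrams

0


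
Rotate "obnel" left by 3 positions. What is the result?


Input: "obnel", rotate left by 3
First 3 characters: "obn"
Remaining characters: "el"
Concatenate remaining + first: "el" + "obn" = "elobn"

elobn


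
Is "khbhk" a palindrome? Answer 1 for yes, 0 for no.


Input: khbhk
Reversed: khbhk
  Compare pos 0 ('k') with pos 4 ('k'): match
  Compare pos 1 ('h') with pos 3 ('h'): match
Result: palindrome

1


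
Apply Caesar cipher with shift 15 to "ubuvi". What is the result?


Caesar cipher: shift "ubuvi" by 15
  'u' (pos 20) + 15 = pos 9 = 'j'
  'b' (pos 1) + 15 = pos 16 = 'q'
  'u' (pos 20) + 15 = pos 9 = 'j'
  'v' (pos 21) + 15 = pos 10 = 'k'
  'i' (pos 8) + 15 = pos 23 = 'x'
Result: jqjkx

jqjkx


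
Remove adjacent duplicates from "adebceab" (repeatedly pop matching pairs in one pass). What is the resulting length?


Input: adebceab
Stack-based adjacent duplicate removal:
  Read 'a': push. Stack: a
  Read 'd': push. Stack: ad
  Read 'e': push. Stack: ade
  Read 'b': push. Stack: adeb
  Read 'c': push. Stack: adebc
  Read 'e': push. Stack: adebce
  Read 'a': push. Stack: adebcea
  Read 'b': push. Stack: adebceab
Final stack: "adebceab" (length 8)

8


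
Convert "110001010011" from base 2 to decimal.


Input: "110001010011" in base 2
Positional expansion:
  Digit '1' (value 1) x 2^11 = 2048
  Digit '1' (value 1) x 2^10 = 1024
  Digit '0' (value 0) x 2^9 = 0
  Digit '0' (value 0) x 2^8 = 0
  Digit '0' (value 0) x 2^7 = 0
  Digit '1' (value 1) x 2^6 = 64
  Digit '0' (value 0) x 2^5 = 0
  Digit '1' (value 1) x 2^4 = 16
  Digit '0' (value 0) x 2^3 = 0
  Digit '0' (value 0) x 2^2 = 0
  Digit '1' (value 1) x 2^1 = 2
  Digit '1' (value 1) x 2^0 = 1
Sum = 3155

3155


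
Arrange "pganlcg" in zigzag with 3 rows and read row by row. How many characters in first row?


Zigzag "pganlcg" into 3 rows:
Placing characters:
  'p' => row 0
  'g' => row 1
  'a' => row 2
  'n' => row 1
  'l' => row 0
  'c' => row 1
  'g' => row 2
Rows:
  Row 0: "pl"
  Row 1: "gnc"
  Row 2: "ag"
First row length: 2

2


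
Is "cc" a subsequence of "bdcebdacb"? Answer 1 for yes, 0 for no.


Check if "cc" is a subsequence of "bdcebdacb"
Greedy scan:
  Position 0 ('b'): no match needed
  Position 1 ('d'): no match needed
  Position 2 ('c'): matches sub[0] = 'c'
  Position 3 ('e'): no match needed
  Position 4 ('b'): no match needed
  Position 5 ('d'): no match needed
  Position 6 ('a'): no match needed
  Position 7 ('c'): matches sub[1] = 'c'
  Position 8 ('b'): no match needed
All 2 characters matched => is a subsequence

1


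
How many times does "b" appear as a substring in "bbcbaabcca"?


Searching for "b" in "bbcbaabcca"
Scanning each position:
  Position 0: "b" => MATCH
  Position 1: "b" => MATCH
  Position 2: "c" => no
  Position 3: "b" => MATCH
  Position 4: "a" => no
  Position 5: "a" => no
  Position 6: "b" => MATCH
  Position 7: "c" => no
  Position 8: "c" => no
  Position 9: "a" => no
Total occurrences: 4

4


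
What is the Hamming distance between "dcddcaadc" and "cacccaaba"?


Comparing "dcddcaadc" and "cacccaaba" position by position:
  Position 0: 'd' vs 'c' => differ
  Position 1: 'c' vs 'a' => differ
  Position 2: 'd' vs 'c' => differ
  Position 3: 'd' vs 'c' => differ
  Position 4: 'c' vs 'c' => same
  Position 5: 'a' vs 'a' => same
  Position 6: 'a' vs 'a' => same
  Position 7: 'd' vs 'b' => differ
  Position 8: 'c' vs 'a' => differ
Total differences (Hamming distance): 6

6


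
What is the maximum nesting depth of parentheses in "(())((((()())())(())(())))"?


Input: "(())((((()())())(())(())))"
Tracking depth:
  Position 0 '(': depth becomes 1
  Position 1 '(': depth becomes 2
  Position 2 ')': depth becomes 1
  Position 3 ')': depth becomes 0
  Position 4 '(': depth becomes 1
  Position 5 '(': depth becomes 2
  Position 6 '(': depth becomes 3
  Position 7 '(': depth becomes 4
  Position 8 '(': depth becomes 5
  Position 9 ')': depth becomes 4
  Position 10 '(': depth becomes 5
  Position 11 ')': depth becomes 4
  Position 12 ')': depth becomes 3
  Position 13 '(': depth becomes 4
  Position 14 ')': depth becomes 3
  Position 15 ')': depth becomes 2
  Position 16 '(': depth becomes 3
  Position 17 '(': depth becomes 4
  Position 18 ')': depth becomes 3
  Position 19 ')': depth becomes 2
  Position 20 '(': depth becomes 3
  Position 21 '(': depth becomes 4
  Position 22 ')': depth becomes 3
  Position 23 ')': depth becomes 2
  Position 24 ')': depth becomes 1
  Position 25 ')': depth becomes 0
Maximum depth reached: 5

5


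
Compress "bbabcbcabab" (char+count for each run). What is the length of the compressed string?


Input: bbabcbcabab
Runs:
  'b' x 2 => "b2"
  'a' x 1 => "a1"
  'b' x 1 => "b1"
  'c' x 1 => "c1"
  'b' x 1 => "b1"
  'c' x 1 => "c1"
  'a' x 1 => "a1"
  'b' x 1 => "b1"
  'a' x 1 => "a1"
  'b' x 1 => "b1"
Compressed: "b2a1b1c1b1c1a1b1a1b1"
Compressed length: 20

20


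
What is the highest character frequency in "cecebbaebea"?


Input: cecebbaebea
Character counts:
  'a': 2
  'b': 3
  'c': 2
  'e': 4
Maximum frequency: 4

4


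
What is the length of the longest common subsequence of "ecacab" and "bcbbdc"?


LCS of "ecacab" and "bcbbdc"
DP table:
           b    c    b    b    d    c
      0    0    0    0    0    0    0
  e   0    0    0    0    0    0    0
  c   0    0    1    1    1    1    1
  a   0    0    1    1    1    1    1
  c   0    0    1    1    1    1    2
  a   0    0    1    1    1    1    2
  b   0    1    1    2    2    2    2
LCS length = dp[6][6] = 2

2


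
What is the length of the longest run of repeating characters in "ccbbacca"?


Input: "ccbbacca"
Scanning for longest run:
  Position 1 ('c'): continues run of 'c', length=2
  Position 2 ('b'): new char, reset run to 1
  Position 3 ('b'): continues run of 'b', length=2
  Position 4 ('a'): new char, reset run to 1
  Position 5 ('c'): new char, reset run to 1
  Position 6 ('c'): continues run of 'c', length=2
  Position 7 ('a'): new char, reset run to 1
Longest run: 'c' with length 2

2


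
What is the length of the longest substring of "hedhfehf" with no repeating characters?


Input: "hedhfehf"
Sliding window (track last position of each char):
  Position 0 ('h'): window [0,0] length 1 -- new best
  Position 1 ('e'): window [0,1] length 2 -- new best
  Position 2 ('d'): window [0,2] length 3 -- new best
  Position 3 ('h'): repeat (last at 0), move window start to 1
  Position 3 ('h'): window [1,3] length 3
  Position 4 ('f'): window [1,4] length 4 -- new best
  Position 5 ('e'): repeat (last at 1), move window start to 2
  Position 5 ('e'): window [2,5] length 4
  Position 6 ('h'): repeat (last at 3), move window start to 4
  Position 6 ('h'): window [4,6] length 3
  Position 7 ('f'): repeat (last at 4), move window start to 5
  Position 7 ('f'): window [5,7] length 3
Longest substring with no repeats: "edhf" with length 4

4


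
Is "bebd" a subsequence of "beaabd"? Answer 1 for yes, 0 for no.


Check if "bebd" is a subsequence of "beaabd"
Greedy scan:
  Position 0 ('b'): matches sub[0] = 'b'
  Position 1 ('e'): matches sub[1] = 'e'
  Position 2 ('a'): no match needed
  Position 3 ('a'): no match needed
  Position 4 ('b'): matches sub[2] = 'b'
  Position 5 ('d'): matches sub[3] = 'd'
All 4 characters matched => is a subsequence

1


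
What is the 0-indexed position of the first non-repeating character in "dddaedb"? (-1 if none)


Input: dddaedb
Character frequencies:
  'a': 1
  'b': 1
  'd': 4
  'e': 1
Scanning left to right for freq == 1:
  Position 0 ('d'): freq=4, skip
  Position 1 ('d'): freq=4, skip
  Position 2 ('d'): freq=4, skip
  Position 3 ('a'): unique! => answer = 3

3


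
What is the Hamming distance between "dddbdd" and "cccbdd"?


Comparing "dddbdd" and "cccbdd" position by position:
  Position 0: 'd' vs 'c' => differ
  Position 1: 'd' vs 'c' => differ
  Position 2: 'd' vs 'c' => differ
  Position 3: 'b' vs 'b' => same
  Position 4: 'd' vs 'd' => same
  Position 5: 'd' vs 'd' => same
Total differences (Hamming distance): 3

3


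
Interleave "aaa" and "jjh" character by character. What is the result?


Interleaving "aaa" and "jjh":
  Position 0: 'a' from first, 'j' from second => "aj"
  Position 1: 'a' from first, 'j' from second => "aj"
  Position 2: 'a' from first, 'h' from second => "ah"
Result: ajajah

ajajah


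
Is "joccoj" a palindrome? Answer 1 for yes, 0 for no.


Input: joccoj
Reversed: joccoj
  Compare pos 0 ('j') with pos 5 ('j'): match
  Compare pos 1 ('o') with pos 4 ('o'): match
  Compare pos 2 ('c') with pos 3 ('c'): match
Result: palindrome

1


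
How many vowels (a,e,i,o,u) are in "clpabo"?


Input: clpabo
Checking each character:
  'c' at position 0: consonant
  'l' at position 1: consonant
  'p' at position 2: consonant
  'a' at position 3: vowel (running total: 1)
  'b' at position 4: consonant
  'o' at position 5: vowel (running total: 2)
Total vowels: 2

2


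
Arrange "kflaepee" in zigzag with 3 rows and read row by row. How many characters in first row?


Zigzag "kflaepee" into 3 rows:
Placing characters:
  'k' => row 0
  'f' => row 1
  'l' => row 2
  'a' => row 1
  'e' => row 0
  'p' => row 1
  'e' => row 2
  'e' => row 1
Rows:
  Row 0: "ke"
  Row 1: "fape"
  Row 2: "le"
First row length: 2

2


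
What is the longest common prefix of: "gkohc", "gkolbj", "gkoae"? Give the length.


Words: gkohc, gkolbj, gkoae
  Position 0: all 'g' => match
  Position 1: all 'k' => match
  Position 2: all 'o' => match
  Position 3: ('h', 'l', 'a') => mismatch, stop
LCP = "gko" (length 3)

3


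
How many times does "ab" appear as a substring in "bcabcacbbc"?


Searching for "ab" in "bcabcacbbc"
Scanning each position:
  Position 0: "bc" => no
  Position 1: "ca" => no
  Position 2: "ab" => MATCH
  Position 3: "bc" => no
  Position 4: "ca" => no
  Position 5: "ac" => no
  Position 6: "cb" => no
  Position 7: "bb" => no
  Position 8: "bc" => no
Total occurrences: 1

1


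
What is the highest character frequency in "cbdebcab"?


Input: cbdebcab
Character counts:
  'a': 1
  'b': 3
  'c': 2
  'd': 1
  'e': 1
Maximum frequency: 3

3


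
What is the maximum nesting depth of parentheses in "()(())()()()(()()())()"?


Input: "()(())()()()(()()())()"
Tracking depth:
  Position 0 '(': depth becomes 1
  Position 1 ')': depth becomes 0
  Position 2 '(': depth becomes 1
  Position 3 '(': depth becomes 2
  Position 4 ')': depth becomes 1
  Position 5 ')': depth becomes 0
  Position 6 '(': depth becomes 1
  Position 7 ')': depth becomes 0
  Position 8 '(': depth becomes 1
  Position 9 ')': depth becomes 0
  Position 10 '(': depth becomes 1
  Position 11 ')': depth becomes 0
  Position 12 '(': depth becomes 1
  Position 13 '(': depth becomes 2
  Position 14 ')': depth becomes 1
  Position 15 '(': depth becomes 2
  Position 16 ')': depth becomes 1
  Position 17 '(': depth becomes 2
  Position 18 ')': depth becomes 1
  Position 19 ')': depth becomes 0
  Position 20 '(': depth becomes 1
  Position 21 ')': depth becomes 0
Maximum depth reached: 2

2


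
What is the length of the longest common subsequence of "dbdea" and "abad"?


LCS of "dbdea" and "abad"
DP table:
           a    b    a    d
      0    0    0    0    0
  d   0    0    0    0    1
  b   0    0    1    1    1
  d   0    0    1    1    2
  e   0    0    1    1    2
  a   0    1    1    2    2
LCS length = dp[5][4] = 2

2


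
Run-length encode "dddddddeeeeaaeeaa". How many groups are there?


Input: dddddddeeeeaaeeaa
Scanning for consecutive runs:
  Group 1: 'd' x 7 (positions 0-6)
  Group 2: 'e' x 4 (positions 7-10)
  Group 3: 'a' x 2 (positions 11-12)
  Group 4: 'e' x 2 (positions 13-14)
  Group 5: 'a' x 2 (positions 15-16)
Total groups: 5

5
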